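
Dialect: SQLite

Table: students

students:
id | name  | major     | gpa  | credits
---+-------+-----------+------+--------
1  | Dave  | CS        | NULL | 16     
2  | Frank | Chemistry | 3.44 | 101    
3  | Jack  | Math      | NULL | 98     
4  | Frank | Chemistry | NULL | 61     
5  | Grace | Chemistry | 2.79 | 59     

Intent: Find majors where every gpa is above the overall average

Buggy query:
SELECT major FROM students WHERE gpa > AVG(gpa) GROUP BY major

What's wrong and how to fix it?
Bug: WHERE evaluates per row before aggregation, so AVG() is unavailable

Fix: Use a subquery for AVG and a HAVING MIN(...) filter so the condition holds for every row in the group

Corrected query:
SELECT major FROM students GROUP BY major HAVING MIN(gpa) > (SELECT AVG(gpa) FROM students)

Result:
(no rows)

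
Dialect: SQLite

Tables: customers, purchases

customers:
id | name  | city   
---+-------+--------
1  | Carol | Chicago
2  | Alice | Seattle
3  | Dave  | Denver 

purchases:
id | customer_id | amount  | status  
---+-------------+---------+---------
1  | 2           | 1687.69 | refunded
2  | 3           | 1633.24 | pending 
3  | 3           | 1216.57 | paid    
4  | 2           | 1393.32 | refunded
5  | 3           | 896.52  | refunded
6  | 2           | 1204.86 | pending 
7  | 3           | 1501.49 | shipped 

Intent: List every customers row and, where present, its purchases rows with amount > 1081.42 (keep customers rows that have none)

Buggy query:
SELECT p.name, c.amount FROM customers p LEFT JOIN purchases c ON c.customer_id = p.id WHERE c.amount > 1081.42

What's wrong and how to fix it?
Bug: Filtering c.amount in WHERE discards the NULL rows produced by LEFT JOIN, turning it into an inner join

Fix: Put 'c.amount > 1081.42' in the JOIN's ON clause instead of WHERE

Corrected query:
SELECT p.name, c.amount FROM customers p LEFT JOIN purchases c ON c.customer_id = p.id AND c.amount > 1081.42

Result:
name  | amount 
------+--------
Carol | NULL   
Alice | 1204.86
Alice | 1393.32
Alice | 1687.69
Dave  | 1216.57
Dave  | 1501.49
Dave  | 1633.24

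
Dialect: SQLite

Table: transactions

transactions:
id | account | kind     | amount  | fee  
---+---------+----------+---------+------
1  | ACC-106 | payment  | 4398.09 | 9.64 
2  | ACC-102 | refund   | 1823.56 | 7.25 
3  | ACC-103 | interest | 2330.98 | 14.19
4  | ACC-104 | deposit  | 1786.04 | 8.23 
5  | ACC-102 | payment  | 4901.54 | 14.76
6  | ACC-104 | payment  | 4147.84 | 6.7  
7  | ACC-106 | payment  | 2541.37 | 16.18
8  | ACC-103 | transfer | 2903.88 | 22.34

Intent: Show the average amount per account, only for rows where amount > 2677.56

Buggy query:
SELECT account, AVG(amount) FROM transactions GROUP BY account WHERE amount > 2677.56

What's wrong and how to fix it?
Bug: WHERE cannot follow GROUP BY

Fix: Place WHERE between FROM and GROUP BY

Corrected query:
SELECT account, AVG(amount) FROM transactions WHERE amount > 2677.56 GROUP BY account

Result:
account | AVG(amount)
--------+------------
ACC-102 | 4901.54    
ACC-103 | 2903.88    
ACC-104 | 4147.84    
ACC-106 | 4398.09    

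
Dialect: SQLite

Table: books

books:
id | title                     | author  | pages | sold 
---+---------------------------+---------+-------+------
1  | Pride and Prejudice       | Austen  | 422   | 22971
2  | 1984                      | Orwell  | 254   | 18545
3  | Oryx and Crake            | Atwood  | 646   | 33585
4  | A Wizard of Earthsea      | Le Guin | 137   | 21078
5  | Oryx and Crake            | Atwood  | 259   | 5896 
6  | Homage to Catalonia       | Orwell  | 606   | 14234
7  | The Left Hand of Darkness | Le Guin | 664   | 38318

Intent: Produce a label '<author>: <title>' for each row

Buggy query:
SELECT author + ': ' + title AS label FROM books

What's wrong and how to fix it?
Bug: SQLite uses || for string concatenation; + coerces text to numbers (yielding 0)

Fix: Replace + with || to concatenate text

Corrected query:
SELECT author || ': ' || title AS label FROM books

Result:
label                             
----------------------------------
Austen: Pride and Prejudice       
Orwell: 1984                      
Atwood: Oryx and Crake            
Le Guin: A Wizard of Earthsea     
Atwood: Oryx and Crake            
Orwell: Homage to Catalonia       
Le Guin: The Left Hand of Darkness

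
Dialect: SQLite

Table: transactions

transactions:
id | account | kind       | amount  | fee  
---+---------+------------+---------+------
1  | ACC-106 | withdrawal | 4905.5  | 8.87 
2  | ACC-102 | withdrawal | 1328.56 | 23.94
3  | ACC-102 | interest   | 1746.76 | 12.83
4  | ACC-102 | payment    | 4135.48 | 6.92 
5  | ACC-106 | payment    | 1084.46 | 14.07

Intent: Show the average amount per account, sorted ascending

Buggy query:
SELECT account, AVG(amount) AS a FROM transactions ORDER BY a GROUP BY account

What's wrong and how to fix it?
Bug: ORDER BY appears before GROUP BY; SQL clause order requires GROUP BY first

Fix: Reorder: SELECT … FROM … GROUP BY … ORDER BY …

Corrected query:
SELECT account, AVG(amount) AS a FROM transactions GROUP BY account ORDER BY a

Result:
account | a      
--------+--------
ACC-102 | 2403.6 
ACC-106 | 2994.98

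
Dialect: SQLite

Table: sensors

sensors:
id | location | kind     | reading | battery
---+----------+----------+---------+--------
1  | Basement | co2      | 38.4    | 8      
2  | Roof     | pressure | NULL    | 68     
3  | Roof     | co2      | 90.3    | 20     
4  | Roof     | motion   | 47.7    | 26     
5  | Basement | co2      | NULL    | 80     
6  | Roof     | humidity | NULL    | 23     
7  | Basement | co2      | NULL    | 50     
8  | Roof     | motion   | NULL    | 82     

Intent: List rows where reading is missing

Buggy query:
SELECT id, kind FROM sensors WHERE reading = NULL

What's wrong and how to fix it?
Bug: Comparing to NULL with '=' never matches; NULL = NULL is unknown, not true

Fix: Use IS NULL to test for NULL

Corrected query:
SELECT id, kind FROM sensors WHERE reading IS NULL

Result:
id | kind    
---+---------
2  | pressure
5  | co2     
6  | humidity
7  | co2     
8  | motion  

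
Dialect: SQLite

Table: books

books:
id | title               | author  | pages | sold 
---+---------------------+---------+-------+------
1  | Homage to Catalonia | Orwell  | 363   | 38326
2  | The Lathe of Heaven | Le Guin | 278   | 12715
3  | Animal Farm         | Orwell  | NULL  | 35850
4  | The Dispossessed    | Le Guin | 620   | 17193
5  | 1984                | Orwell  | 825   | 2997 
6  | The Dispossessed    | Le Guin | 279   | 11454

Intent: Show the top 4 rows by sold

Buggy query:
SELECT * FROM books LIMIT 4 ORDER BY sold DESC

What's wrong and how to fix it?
Bug: ORDER BY cannot follow LIMIT; LIMIT is the final clause

Fix: Swap the clauses: ORDER BY first, then LIMIT

Corrected query:
SELECT * FROM books ORDER BY sold DESC LIMIT 4

Result:
id | title               | author  | pages | sold 
---+---------------------+---------+-------+------
1  | Homage to Catalonia | Orwell  | 363   | 38326
3  | Animal Farm         | Orwell  | NULL  | 35850
4  | The Dispossessed    | Le Guin | 620   | 17193
2  | The Lathe of Heaven | Le Guin | 278   | 12715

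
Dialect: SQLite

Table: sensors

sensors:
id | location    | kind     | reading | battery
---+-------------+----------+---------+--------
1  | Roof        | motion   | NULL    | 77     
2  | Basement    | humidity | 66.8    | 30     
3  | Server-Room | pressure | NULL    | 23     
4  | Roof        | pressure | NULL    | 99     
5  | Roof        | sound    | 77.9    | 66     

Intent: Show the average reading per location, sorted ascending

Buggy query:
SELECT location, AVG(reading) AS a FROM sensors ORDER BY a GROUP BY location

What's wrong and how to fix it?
Bug: ORDER BY appears before GROUP BY; SQL clause order requires GROUP BY first

Fix: Move ORDER BY to the end, after GROUP BY

Corrected query:
SELECT location, AVG(reading) AS a FROM sensors GROUP BY location ORDER BY a

Result:
location    | a   
------------+-----
Server-Room | NULL
Basement    | 66.8
Roof        | 77.9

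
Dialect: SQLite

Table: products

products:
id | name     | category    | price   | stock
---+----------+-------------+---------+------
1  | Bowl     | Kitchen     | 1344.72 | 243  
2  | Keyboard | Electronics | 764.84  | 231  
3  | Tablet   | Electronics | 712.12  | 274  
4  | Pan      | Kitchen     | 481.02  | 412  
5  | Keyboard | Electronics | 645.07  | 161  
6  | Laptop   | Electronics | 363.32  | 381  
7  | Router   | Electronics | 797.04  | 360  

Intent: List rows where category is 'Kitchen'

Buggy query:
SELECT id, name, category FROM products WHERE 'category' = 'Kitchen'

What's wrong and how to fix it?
Bug: Single quotes denote string literals in SQL; the column name is being compared as a constant string

Fix: Reference the column as category without single quotes

Corrected query:
SELECT id, name, category FROM products WHERE category = 'Kitchen'

Result:
id | name | category
---+------+---------
1  | Bowl | Kitchen 
4  | Pan  | Kitchen 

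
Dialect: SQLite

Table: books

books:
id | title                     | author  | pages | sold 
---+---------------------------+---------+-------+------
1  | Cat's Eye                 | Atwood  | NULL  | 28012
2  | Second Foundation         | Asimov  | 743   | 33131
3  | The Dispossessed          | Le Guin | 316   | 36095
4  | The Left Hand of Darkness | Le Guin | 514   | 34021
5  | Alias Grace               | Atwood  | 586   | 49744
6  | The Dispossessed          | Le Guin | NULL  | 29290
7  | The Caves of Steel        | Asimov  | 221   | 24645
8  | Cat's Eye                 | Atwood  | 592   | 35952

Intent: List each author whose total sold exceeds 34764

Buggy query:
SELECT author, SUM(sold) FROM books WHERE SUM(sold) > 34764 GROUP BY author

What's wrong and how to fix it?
Bug: Aggregate functions cannot appear in a WHERE clause

Fix: Use HAVING (which filters groups after aggregation) instead of WHERE

Corrected query:
SELECT author, SUM(sold) FROM books GROUP BY author HAVING SUM(sold) > 34764

Result:
author  | SUM(sold)
--------+----------
Asimov  | 57776    
Atwood  | 113708   
Le Guin | 99406    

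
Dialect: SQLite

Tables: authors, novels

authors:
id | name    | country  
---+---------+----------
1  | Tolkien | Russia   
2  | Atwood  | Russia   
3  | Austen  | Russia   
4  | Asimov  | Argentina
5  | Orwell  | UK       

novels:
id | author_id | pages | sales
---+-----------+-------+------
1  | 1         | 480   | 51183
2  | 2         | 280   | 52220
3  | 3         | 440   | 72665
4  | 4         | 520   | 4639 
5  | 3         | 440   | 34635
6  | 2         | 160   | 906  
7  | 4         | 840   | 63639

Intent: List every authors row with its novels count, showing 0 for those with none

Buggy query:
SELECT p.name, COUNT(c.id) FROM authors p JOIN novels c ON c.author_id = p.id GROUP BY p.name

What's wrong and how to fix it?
Bug: An inner join excludes parents with zero children

Fix: Use LEFT JOIN so parents without children still appear (COUNT(c.id) gives 0)

Corrected query:
SELECT p.name, COUNT(c.id) FROM authors p LEFT JOIN novels c ON c.author_id = p.id GROUP BY p.name

Result:
name    | COUNT(c.id)
--------+------------
Asimov  | 2          
Atwood  | 2          
Austen  | 2          
Orwell  | 0          
Tolkien | 1          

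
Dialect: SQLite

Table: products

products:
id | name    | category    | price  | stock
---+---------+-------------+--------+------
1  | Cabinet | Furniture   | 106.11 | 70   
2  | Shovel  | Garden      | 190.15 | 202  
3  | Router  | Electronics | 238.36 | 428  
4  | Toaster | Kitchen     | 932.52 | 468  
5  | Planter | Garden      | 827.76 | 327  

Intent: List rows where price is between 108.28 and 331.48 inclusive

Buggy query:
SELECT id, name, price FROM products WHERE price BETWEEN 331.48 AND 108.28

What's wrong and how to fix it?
Bug: The bounds are reversed; BETWEEN a AND b requires a <= b to match anything

Fix: Swap the bounds so the smaller value comes first

Corrected query:
SELECT id, name, price FROM products WHERE price BETWEEN 108.28 AND 331.48

Result:
id | name   | price 
---+--------+-------
2  | Shovel | 190.15
3  | Router | 238.36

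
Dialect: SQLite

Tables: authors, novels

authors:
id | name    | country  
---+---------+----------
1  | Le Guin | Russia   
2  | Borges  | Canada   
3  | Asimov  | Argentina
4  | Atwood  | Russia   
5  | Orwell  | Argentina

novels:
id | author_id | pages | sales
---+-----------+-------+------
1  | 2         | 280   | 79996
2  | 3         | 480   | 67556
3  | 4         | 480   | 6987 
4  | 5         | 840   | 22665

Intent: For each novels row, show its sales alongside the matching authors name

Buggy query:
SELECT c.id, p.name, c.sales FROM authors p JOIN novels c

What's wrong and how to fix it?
Bug: Missing join condition: each novels row is matched to all authors rows instead of just its own

Fix: Add ON c.author_id = p.id to the JOIN

Corrected query:
SELECT c.id, p.name, c.sales FROM authors p JOIN novels c ON c.author_id = p.id

Result:
id | name   | sales
---+--------+------
1  | Borges | 79996
2  | Asimov | 67556
3  | Atwood | 6987 
4  | Orwell | 22665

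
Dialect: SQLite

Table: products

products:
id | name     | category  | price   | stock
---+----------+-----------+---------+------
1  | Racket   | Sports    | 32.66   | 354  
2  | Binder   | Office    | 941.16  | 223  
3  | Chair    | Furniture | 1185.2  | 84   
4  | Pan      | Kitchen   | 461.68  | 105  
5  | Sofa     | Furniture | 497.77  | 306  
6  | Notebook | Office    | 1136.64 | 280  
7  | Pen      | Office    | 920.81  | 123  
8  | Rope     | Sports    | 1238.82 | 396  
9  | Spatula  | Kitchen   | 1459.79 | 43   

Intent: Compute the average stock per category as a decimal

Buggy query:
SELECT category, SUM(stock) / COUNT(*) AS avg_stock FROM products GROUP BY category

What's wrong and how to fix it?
Bug: Both operands are integers, so '/' performs integer division and truncates

Fix: Cast one side to REAL so the division keeps the fractional part

Corrected query:
SELECT category, SUM(stock) * 1.0 / COUNT(*) AS avg_stock FROM products GROUP BY category

Result:
category  | avg_stock 
----------+-----------
Furniture | 195       
Kitchen   | 74        
Office    | 208.666667
Sports    | 375       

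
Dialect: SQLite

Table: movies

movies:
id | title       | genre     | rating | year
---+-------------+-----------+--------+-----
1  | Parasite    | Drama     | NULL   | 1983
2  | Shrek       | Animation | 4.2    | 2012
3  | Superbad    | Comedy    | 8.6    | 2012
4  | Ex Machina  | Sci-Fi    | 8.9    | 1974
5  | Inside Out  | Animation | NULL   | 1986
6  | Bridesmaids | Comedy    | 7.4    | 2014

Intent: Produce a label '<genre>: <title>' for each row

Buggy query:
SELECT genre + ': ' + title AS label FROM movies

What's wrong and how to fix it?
Bug: '+' is numeric addition; on text columns SQLite converts them to 0 instead of concatenating

Fix: Use the || operator for string concatenation

Corrected query:
SELECT genre || ': ' || title AS label FROM movies

Result:
label                
---------------------
Drama: Parasite      
Animation: Shrek     
Comedy: Superbad     
Sci-Fi: Ex Machina   
Animation: Inside Out
Comedy: Bridesmaids  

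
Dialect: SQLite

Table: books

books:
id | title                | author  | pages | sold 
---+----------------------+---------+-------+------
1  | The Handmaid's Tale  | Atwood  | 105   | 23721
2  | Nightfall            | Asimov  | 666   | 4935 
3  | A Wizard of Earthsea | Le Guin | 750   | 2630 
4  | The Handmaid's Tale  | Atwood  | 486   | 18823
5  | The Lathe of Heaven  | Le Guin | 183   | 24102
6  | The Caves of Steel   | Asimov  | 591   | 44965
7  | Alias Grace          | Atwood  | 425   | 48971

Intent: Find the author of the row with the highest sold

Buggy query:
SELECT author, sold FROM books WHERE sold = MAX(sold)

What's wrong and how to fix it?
Bug: WHERE is evaluated per row; an aggregate over the whole table isn't defined there

Fix: Wrap MAX in a scalar subquery so WHERE compares against a single value

Corrected query:
SELECT author, sold FROM books WHERE sold = (SELECT MAX(sold) FROM books)

Result:
author | sold 
-------+------
Atwood | 48971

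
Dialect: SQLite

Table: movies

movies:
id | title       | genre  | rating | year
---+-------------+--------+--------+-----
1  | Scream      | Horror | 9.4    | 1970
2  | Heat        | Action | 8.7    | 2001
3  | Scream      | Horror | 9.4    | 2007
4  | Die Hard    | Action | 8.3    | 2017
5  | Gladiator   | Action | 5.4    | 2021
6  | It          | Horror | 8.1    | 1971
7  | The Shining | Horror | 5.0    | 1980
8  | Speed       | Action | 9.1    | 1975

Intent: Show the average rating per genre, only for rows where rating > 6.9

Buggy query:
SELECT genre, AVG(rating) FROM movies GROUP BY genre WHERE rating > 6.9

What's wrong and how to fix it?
Bug: WHERE cannot follow GROUP BY

Fix: Place WHERE between FROM and GROUP BY

Corrected query:
SELECT genre, AVG(rating) FROM movies WHERE rating > 6.9 GROUP BY genre

Result:
genre  | AVG(rating)
-------+------------
Action | 8.7        
Horror | 8.966667   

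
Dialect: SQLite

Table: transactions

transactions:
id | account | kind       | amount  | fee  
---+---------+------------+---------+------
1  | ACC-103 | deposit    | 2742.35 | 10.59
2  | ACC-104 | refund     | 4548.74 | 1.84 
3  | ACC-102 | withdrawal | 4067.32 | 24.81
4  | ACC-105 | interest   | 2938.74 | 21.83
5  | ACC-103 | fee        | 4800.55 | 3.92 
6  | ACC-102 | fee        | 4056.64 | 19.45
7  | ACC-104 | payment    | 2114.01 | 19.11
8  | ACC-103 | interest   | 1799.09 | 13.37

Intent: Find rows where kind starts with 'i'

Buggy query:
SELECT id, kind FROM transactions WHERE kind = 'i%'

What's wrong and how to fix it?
Bug: '=' compares the literal string including the % character; pattern matching needs LIKE

Fix: Replace '=' with LIKE so 'i%' is treated as a pattern

Corrected query:
SELECT id, kind FROM transactions WHERE kind LIKE 'i%'

Result:
id | kind    
---+---------
4  | interest
8  | interest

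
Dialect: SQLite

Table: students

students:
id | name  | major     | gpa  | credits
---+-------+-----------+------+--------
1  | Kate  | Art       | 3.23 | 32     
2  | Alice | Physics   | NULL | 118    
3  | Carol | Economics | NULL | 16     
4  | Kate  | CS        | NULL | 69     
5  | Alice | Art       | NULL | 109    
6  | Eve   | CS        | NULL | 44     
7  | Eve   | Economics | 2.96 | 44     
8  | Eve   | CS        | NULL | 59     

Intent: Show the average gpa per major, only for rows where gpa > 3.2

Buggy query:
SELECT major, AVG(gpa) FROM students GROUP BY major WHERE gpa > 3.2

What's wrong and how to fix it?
Bug: WHERE cannot follow GROUP BY

Fix: Move the WHERE clause before GROUP BY

Corrected query:
SELECT major, AVG(gpa) FROM students WHERE gpa > 3.2 GROUP BY major

Result:
major | AVG(gpa)
------+---------
Art   | 3.23    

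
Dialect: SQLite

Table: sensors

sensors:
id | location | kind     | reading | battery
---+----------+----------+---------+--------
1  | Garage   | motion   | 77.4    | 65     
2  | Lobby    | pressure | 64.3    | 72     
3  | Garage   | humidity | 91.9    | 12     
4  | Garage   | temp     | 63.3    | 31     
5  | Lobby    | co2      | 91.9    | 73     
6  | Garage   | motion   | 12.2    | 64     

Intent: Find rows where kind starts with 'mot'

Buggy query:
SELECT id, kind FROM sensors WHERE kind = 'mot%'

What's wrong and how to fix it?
Bug: '=' compares the literal string including the % character; pattern matching needs LIKE

Fix: Use LIKE for wildcard pattern matching

Corrected query:
SELECT id, kind FROM sensors WHERE kind LIKE 'mot%'

Result:
id | kind  
---+-------
1  | motion
6  | motion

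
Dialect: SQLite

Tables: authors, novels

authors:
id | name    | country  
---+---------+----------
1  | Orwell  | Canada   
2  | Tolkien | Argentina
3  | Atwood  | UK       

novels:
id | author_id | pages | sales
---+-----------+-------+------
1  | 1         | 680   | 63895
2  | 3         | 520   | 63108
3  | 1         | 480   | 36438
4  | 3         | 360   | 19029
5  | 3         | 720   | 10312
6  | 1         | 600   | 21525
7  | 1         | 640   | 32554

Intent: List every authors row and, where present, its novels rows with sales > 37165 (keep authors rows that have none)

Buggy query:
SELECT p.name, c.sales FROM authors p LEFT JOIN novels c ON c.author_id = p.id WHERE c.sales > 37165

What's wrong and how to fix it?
Bug: Filtering c.sales in WHERE discards the NULL rows produced by LEFT JOIN, turning it into an inner join

Fix: Move the right-table condition into the ON clause so unmatched parents are kept

Corrected query:
SELECT p.name, c.sales FROM authors p LEFT JOIN novels c ON c.author_id = p.id AND c.sales > 37165

Result:
name    | sales
--------+------
Orwell  | 63895
Tolkien | NULL 
Atwood  | 63108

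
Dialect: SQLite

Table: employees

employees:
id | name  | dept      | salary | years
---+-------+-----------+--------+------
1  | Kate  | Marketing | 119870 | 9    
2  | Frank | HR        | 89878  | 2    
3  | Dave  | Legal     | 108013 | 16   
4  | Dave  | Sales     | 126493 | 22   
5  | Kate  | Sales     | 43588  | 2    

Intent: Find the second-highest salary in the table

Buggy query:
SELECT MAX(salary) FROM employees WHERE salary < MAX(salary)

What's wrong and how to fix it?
Bug: The inner MAX is an aggregate inside WHERE, which is not allowed

Fix: Put the inner MAX in a scalar subquery

Corrected query:
SELECT MAX(salary) FROM employees WHERE salary < (SELECT MAX(salary) FROM employees)

Result:
MAX(salary)
-----------
119870     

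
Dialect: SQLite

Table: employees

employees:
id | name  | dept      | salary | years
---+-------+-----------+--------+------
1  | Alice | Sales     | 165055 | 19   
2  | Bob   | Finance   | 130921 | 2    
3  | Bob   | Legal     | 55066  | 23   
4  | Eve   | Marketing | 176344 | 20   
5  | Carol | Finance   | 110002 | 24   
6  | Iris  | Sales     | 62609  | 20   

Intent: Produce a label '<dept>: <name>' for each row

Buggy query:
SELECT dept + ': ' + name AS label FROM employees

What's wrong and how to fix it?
Bug: SQLite uses || for string concatenation; + coerces text to numbers (yielding 0)

Fix: Use the || operator for string concatenation

Corrected query:
SELECT dept || ': ' || name AS label FROM employees

Result:
label         
--------------
Sales: Alice  
Finance: Bob  
Legal: Bob    
Marketing: Eve
Finance: Carol
Sales: Iris   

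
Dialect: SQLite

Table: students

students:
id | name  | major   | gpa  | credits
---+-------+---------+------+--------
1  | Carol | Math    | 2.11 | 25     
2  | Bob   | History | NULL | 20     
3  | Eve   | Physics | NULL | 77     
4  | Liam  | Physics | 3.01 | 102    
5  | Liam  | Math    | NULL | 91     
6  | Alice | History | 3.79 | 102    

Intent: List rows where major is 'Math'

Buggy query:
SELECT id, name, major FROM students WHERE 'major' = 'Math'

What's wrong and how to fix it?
Bug: Single quotes denote string literals in SQL; the column name is being compared as a constant string

Fix: Reference the column as major without single quotes

Corrected query:
SELECT id, name, major FROM students WHERE major = 'Math'

Result:
id | name  | major
---+-------+------
1  | Carol | Math 
5  | Liam  | Math 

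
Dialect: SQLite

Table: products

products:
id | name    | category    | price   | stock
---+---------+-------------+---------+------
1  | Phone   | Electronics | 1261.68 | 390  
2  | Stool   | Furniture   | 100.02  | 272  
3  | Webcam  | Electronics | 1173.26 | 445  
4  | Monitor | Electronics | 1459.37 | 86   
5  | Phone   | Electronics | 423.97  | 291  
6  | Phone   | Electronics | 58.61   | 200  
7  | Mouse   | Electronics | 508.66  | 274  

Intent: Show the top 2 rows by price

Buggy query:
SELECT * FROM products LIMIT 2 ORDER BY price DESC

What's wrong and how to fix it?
Bug: LIMIT must come after ORDER BY

Fix: Swap the clauses: ORDER BY first, then LIMIT

Corrected query:
SELECT * FROM products ORDER BY price DESC LIMIT 2

Result:
id | name    | category    | price   | stock
---+---------+-------------+---------+------
4  | Monitor | Electronics | 1459.37 | 86   
1  | Phone   | Electronics | 1261.68 | 390  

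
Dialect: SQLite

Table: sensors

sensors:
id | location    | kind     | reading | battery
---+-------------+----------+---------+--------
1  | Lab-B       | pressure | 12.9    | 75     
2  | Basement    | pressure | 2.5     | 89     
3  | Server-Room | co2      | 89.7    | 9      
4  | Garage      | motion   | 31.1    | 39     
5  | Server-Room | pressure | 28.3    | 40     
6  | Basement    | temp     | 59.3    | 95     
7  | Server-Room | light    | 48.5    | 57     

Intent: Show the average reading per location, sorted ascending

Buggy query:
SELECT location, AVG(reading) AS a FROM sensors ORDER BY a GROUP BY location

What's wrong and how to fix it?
Bug: ORDER BY appears before GROUP BY; SQL clause order requires GROUP BY first

Fix: Reorder: SELECT … FROM … GROUP BY … ORDER BY …

Corrected query:
SELECT location, AVG(reading) AS a FROM sensors GROUP BY location ORDER BY a

Result:
location    | a   
------------+-----
Lab-B       | 12.9
Basement    | 30.9
Garage      | 31.1
Server-Room | 55.5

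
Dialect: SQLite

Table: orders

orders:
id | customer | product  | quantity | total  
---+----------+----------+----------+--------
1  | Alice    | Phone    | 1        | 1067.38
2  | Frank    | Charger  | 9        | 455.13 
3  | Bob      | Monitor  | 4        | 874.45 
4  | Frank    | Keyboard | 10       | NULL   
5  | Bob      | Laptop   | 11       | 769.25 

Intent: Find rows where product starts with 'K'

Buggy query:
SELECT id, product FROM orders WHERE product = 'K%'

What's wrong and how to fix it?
Bug: '=' compares the literal string including the % character; pattern matching needs LIKE

Fix: Use LIKE for wildcard pattern matching

Corrected query:
SELECT id, product FROM orders WHERE product LIKE 'K%'

Result:
id | product 
---+---------
4  | Keyboard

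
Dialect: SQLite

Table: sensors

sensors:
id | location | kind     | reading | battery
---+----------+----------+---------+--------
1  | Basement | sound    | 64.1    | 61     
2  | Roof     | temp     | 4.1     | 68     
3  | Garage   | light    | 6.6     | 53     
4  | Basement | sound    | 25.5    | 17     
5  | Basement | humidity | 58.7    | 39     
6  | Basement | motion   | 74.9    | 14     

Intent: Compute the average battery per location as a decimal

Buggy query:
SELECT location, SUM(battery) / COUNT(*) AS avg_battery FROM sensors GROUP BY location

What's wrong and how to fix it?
Bug: Both operands are integers, so '/' performs integer division and truncates

Fix: Cast one side to REAL so the division keeps the fractional part

Corrected query:
SELECT location, SUM(battery) * 1.0 / COUNT(*) AS avg_battery FROM sensors GROUP BY location

Result:
location | avg_battery
---------+------------
Basement | 32.75      
Garage   | 53         
Roof     | 68         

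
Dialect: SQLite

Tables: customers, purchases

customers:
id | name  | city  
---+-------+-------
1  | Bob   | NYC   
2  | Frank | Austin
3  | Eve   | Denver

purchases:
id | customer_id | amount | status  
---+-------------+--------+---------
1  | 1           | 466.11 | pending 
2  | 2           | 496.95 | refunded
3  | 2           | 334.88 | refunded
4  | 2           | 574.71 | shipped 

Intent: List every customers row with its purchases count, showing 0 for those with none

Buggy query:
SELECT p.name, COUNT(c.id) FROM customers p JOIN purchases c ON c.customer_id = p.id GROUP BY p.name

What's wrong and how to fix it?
Bug: INNER JOIN drops customers rows that have no matching purchases rows

Fix: Switch to LEFT JOIN to retain unmatched parent rows

Corrected query:
SELECT p.name, COUNT(c.id) FROM customers p LEFT JOIN purchases c ON c.customer_id = p.id GROUP BY p.name

Result:
name  | COUNT(c.id)
------+------------
Bob   | 1          
Eve   | 0          
Frank | 3          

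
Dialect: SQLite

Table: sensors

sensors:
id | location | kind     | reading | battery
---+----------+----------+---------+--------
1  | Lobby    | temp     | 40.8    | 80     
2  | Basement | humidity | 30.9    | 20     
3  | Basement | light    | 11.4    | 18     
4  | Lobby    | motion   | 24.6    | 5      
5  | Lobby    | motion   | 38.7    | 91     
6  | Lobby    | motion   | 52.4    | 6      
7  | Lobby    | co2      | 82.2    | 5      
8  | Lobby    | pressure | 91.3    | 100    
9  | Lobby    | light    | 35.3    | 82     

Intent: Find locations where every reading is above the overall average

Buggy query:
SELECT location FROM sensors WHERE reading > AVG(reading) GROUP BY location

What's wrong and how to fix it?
Bug: AVG() is an aggregate; it can't sit directly in WHERE

Fix: Compute the overall average in a scalar subquery and compare each group's MIN against it in HAVING

Corrected query:
SELECT location FROM sensors GROUP BY location HAVING MIN(reading) > (SELECT AVG(reading) FROM sensors)

Result:
(no rows)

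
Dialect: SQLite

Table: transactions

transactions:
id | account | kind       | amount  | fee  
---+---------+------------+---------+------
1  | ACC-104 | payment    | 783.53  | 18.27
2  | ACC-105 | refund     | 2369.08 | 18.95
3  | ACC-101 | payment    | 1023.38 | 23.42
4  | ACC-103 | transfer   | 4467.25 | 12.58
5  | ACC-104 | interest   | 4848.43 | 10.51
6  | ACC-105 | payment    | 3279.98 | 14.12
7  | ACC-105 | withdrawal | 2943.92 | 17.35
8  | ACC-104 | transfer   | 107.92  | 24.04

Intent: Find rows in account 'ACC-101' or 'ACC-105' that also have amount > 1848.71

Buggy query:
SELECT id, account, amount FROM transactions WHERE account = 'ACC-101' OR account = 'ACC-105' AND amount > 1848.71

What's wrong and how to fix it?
Bug: AND binds tighter than OR, so this parses as account = 'ACC-101' OR (account = 'ACC-105' AND amount > 1848.71)

Fix: Add parentheses around the OR so the AND applies to both alternatives

Corrected query:
SELECT id, account, amount FROM transactions WHERE (account = 'ACC-101' OR account = 'ACC-105') AND amount > 1848.71

Result:
id | account | amount 
---+---------+--------
2  | ACC-105 | 2369.08
6  | ACC-105 | 3279.98
7  | ACC-105 | 2943.92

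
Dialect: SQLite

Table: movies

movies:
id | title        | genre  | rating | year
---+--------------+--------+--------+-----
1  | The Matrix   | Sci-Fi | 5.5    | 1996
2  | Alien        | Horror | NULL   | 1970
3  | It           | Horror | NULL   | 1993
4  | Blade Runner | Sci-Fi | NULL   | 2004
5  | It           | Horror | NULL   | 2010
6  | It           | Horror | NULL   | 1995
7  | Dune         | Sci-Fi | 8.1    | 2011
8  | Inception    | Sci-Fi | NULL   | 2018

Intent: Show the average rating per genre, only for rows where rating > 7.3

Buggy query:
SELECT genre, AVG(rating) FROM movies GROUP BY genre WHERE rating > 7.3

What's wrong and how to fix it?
Bug: WHERE cannot follow GROUP BY

Fix: Place WHERE between FROM and GROUP BY

Corrected query:
SELECT genre, AVG(rating) FROM movies WHERE rating > 7.3 GROUP BY genre

Result:
genre  | AVG(rating)
-------+------------
Sci-Fi | 8.1        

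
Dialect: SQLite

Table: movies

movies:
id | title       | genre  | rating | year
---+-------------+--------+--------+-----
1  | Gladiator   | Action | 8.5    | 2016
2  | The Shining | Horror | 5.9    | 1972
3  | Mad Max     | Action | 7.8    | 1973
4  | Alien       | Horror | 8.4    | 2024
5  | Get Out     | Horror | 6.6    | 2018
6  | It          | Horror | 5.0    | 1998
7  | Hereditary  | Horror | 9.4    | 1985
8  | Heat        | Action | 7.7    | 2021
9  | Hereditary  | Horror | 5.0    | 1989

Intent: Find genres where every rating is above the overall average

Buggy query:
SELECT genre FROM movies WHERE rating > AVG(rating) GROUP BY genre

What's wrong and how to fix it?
Bug: AVG() is an aggregate; it can't sit directly in WHERE

Fix: Compute the overall average in a scalar subquery and compare each group's MIN against it in HAVING

Corrected query:
SELECT genre FROM movies GROUP BY genre HAVING MIN(rating) > (SELECT AVG(rating) FROM movies)

Result:
genre 
------
Action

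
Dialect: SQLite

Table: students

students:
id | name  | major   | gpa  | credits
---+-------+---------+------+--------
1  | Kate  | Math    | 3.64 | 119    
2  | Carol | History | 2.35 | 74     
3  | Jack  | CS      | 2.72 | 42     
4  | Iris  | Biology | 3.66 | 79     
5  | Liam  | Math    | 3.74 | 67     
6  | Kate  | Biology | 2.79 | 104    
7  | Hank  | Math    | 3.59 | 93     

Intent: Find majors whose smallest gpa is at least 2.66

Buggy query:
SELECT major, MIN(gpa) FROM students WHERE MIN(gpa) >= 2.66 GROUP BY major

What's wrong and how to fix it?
Bug: Aggregates like MIN are computed per group after WHERE runs

Fix: Replace WHERE with HAVING after the GROUP BY

Corrected query:
SELECT major, MIN(gpa) FROM students GROUP BY major HAVING MIN(gpa) >= 2.66

Result:
major   | MIN(gpa)
--------+---------
Biology | 2.79    
CS      | 2.72    
Math    | 3.59    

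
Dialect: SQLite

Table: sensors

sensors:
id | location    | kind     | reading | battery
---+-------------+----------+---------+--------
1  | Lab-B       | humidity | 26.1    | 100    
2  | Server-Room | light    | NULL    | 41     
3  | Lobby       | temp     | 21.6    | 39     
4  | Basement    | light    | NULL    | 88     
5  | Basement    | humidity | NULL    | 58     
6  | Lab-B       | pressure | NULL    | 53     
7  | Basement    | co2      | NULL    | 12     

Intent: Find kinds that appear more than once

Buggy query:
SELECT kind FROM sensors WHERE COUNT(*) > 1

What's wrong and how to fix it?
Bug: WHERE can't reference COUNT(*); aggregates are computed after WHERE

Fix: Group first, then use HAVING for the count condition

Corrected query:
SELECT kind FROM sensors GROUP BY kind HAVING COUNT(*) > 1

Result:
kind    
--------
humidity
light   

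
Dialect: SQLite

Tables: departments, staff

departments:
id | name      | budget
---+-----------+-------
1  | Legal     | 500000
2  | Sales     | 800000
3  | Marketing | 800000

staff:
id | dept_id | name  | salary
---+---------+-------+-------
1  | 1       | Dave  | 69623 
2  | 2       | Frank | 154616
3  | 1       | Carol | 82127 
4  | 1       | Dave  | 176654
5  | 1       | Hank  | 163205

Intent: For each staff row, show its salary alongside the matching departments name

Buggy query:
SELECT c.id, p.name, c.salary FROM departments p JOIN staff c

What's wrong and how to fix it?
Bug: Missing join condition: each staff row is matched to all departments rows instead of just its own

Fix: Add ON c.dept_id = p.id to the JOIN

Corrected query:
SELECT c.id, p.name, c.salary FROM departments p JOIN staff c ON c.dept_id = p.id

Result:
id | name  | salary
---+-------+-------
1  | Legal | 69623 
2  | Sales | 154616
3  | Legal | 82127 
4  | Legal | 176654
5  | Legal | 163205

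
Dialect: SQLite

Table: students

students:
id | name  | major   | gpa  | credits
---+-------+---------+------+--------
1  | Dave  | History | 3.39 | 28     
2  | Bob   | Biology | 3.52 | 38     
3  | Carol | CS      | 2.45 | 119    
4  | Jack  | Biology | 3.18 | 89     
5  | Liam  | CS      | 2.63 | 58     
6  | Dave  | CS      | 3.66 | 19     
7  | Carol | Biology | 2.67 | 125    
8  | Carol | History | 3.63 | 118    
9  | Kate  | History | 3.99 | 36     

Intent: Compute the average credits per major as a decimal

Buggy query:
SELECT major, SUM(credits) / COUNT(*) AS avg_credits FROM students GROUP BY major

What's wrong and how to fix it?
Bug: SUM(credits) and COUNT(*) are both integers; the division truncates the fractional part

Fix: Multiply by 1.0 (or CAST to REAL) to force floating-point division

Corrected query:
SELECT major, SUM(credits) * 1.0 / COUNT(*) AS avg_credits FROM students GROUP BY major

Result:
major   | avg_credits
--------+------------
Biology | 84         
CS      | 65.333333  
History | 60.666667  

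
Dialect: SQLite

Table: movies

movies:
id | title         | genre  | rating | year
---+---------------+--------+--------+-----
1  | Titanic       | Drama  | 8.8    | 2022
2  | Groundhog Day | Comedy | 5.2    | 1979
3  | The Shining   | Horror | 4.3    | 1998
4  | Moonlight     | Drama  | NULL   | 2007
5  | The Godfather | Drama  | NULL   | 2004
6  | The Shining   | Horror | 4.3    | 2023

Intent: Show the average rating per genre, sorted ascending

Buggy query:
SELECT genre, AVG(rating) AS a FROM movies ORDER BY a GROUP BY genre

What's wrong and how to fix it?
Bug: ORDER BY appears before GROUP BY; SQL clause order requires GROUP BY first

Fix: Reorder: SELECT … FROM … GROUP BY … ORDER BY …

Corrected query:
SELECT genre, AVG(rating) AS a FROM movies GROUP BY genre ORDER BY a

Result:
genre  | a  
-------+----
Horror | 4.3
Comedy | 5.2
Drama  | 8.8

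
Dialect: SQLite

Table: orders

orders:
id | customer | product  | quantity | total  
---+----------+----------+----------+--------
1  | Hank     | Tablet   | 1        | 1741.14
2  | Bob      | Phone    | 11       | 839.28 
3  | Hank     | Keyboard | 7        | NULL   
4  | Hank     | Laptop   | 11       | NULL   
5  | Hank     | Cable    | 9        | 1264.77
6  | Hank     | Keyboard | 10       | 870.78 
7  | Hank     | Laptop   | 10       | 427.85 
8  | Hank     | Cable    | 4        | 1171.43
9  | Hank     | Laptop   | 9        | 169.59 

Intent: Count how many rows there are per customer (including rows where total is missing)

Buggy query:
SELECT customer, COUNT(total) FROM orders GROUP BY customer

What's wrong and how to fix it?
Bug: COUNT(total) skips NULLs, so groups with missing total are undercounted

Fix: Replace COUNT(total) with COUNT(*)

Corrected query:
SELECT customer, COUNT(*) FROM orders GROUP BY customer

Result:
customer | COUNT(*)
---------+---------
Bob      | 1       
Hank     | 8       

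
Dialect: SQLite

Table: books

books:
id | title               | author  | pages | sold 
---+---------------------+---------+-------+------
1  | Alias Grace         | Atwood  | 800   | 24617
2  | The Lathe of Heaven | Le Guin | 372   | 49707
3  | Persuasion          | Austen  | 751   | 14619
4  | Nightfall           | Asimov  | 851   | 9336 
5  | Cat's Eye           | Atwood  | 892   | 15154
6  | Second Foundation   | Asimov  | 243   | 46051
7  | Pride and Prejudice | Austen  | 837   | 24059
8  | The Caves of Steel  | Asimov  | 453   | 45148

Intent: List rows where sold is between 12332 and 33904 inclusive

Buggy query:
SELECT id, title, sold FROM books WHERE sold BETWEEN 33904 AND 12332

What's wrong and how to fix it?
Bug: The bounds are reversed; BETWEEN a AND b requires a <= b to match anything

Fix: Swap the bounds so the smaller value comes first

Corrected query:
SELECT id, title, sold FROM books WHERE sold BETWEEN 12332 AND 33904

Result:
id | title               | sold 
---+---------------------+------
1  | Alias Grace         | 24617
3  | Persuasion          | 14619
5  | Cat's Eye           | 15154
7  | Pride and Prejudice | 24059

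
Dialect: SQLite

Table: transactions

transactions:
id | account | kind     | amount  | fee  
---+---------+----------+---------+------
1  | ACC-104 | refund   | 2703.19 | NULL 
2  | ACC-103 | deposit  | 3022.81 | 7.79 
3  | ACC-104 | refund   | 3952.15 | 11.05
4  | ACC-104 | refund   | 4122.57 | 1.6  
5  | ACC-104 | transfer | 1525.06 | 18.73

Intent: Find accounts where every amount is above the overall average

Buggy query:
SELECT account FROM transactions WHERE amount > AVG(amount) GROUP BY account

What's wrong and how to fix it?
Bug: WHERE evaluates per row before aggregation, so AVG() is unavailable

Fix: Use a subquery for AVG and a HAVING MIN(...) filter so the condition holds for every row in the group

Corrected query:
SELECT account FROM transactions GROUP BY account HAVING MIN(amount) > (SELECT AVG(amount) FROM transactions)

Result:
(no rows)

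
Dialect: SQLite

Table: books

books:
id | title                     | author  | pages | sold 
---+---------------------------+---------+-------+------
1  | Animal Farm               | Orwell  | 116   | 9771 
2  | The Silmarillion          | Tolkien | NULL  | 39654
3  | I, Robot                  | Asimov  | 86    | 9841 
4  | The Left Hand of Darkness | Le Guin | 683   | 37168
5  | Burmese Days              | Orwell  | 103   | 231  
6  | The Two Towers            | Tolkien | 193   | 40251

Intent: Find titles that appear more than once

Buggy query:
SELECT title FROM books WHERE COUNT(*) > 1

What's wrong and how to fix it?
Bug: COUNT(*) is an aggregate and cannot be used in WHERE

Fix: GROUP BY title, then filter groups with HAVING COUNT(*) > 1

Corrected query:
SELECT title FROM books GROUP BY title HAVING COUNT(*) > 1

Result:
(no rows)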